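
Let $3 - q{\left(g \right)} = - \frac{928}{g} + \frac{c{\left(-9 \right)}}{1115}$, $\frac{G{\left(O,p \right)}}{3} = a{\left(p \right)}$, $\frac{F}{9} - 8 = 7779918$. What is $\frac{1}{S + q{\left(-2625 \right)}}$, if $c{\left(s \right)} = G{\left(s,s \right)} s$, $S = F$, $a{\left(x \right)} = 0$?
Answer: $\frac{2625}{183800758697} \approx 1.4282 \cdot 10^{-8}$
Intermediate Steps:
$F = 70019334$ ($F = 72 + 9 \cdot 7779918 = 72 + 70019262 = 70019334$)
$S = 70019334$
$G{\left(O,p \right)} = 0$ ($G{\left(O,p \right)} = 3 \cdot 0 = 0$)
$c{\left(s \right)} = 0$ ($c{\left(s \right)} = 0 s = 0$)
$q{\left(g \right)} = 3 + \frac{928}{g}$ ($q{\left(g \right)} = 3 - \left(- \frac{928}{g} + \frac{0}{1115}\right) = 3 - \left(- \frac{928}{g} + 0 \cdot \frac{1}{1115}\right) = 3 - \left(- \frac{928}{g} + 0\right) = 3 - - \frac{928}{g} = 3 + \frac{928}{g}$)
$\frac{1}{S + q{\left(-2625 \right)}} = \frac{1}{70019334 + \left(3 + \frac{928}{-2625}\right)} = \frac{1}{70019334 + \left(3 + 928 \left(- \frac{1}{2625}\right)\right)} = \frac{1}{70019334 + \left(3 - \frac{928}{2625}\right)} = \frac{1}{70019334 + \frac{6947}{2625}} = \frac{1}{\frac{183800758697}{2625}} = \frac{2625}{183800758697}$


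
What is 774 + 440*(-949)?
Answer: -416786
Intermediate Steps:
774 + 440*(-949) = 774 - 417560 = -416786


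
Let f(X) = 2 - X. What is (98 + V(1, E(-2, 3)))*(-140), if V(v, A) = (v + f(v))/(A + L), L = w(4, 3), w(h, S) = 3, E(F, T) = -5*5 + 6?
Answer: -27405/2 ≈ -13703.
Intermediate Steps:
E(F, T) = -19 (E(F, T) = -25 + 6 = -19)
L = 3
V(v, A) = 2/(3 + A) (V(v, A) = (v + (2 - v))/(A + 3) = 2/(3 + A))
(98 + V(1, E(-2, 3)))*(-140) = (98 + 2/(3 - 19))*(-140) = (98 + 2/(-16))*(-140) = (98 + 2*(-1/16))*(-140) = (98 - ⅛)*(-140) = (783/8)*(-140) = -27405/2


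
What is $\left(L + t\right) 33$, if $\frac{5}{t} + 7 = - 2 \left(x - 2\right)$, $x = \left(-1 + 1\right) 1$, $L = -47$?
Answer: $-1606$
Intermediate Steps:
$x = 0$ ($x = 0 \cdot 1 = 0$)
$t = - \frac{5}{3}$ ($t = \frac{5}{-7 - 2 \left(0 - 2\right)} = \frac{5}{-7 - -4} = \frac{5}{-7 + 4} = \frac{5}{-3} = 5 \left(- \frac{1}{3}\right) = - \frac{5}{3} \approx -1.6667$)
$\left(L + t\right) 33 = \left(-47 - \frac{5}{3}\right) 33 = \left(- \frac{146}{3}\right) 33 = -1606$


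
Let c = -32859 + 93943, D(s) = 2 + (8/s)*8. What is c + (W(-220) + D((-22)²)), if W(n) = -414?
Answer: 7341328/121 ≈ 60672.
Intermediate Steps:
D(s) = 2 + 64/s
c = 61084
c + (W(-220) + D((-22)²)) = 61084 + (-414 + (2 + 64/((-22)²))) = 61084 + (-414 + (2 + 64/484)) = 61084 + (-414 + (2 + 64*(1/484))) = 61084 + (-414 + (2 + 16/121)) = 61084 + (-414 + 258/121) = 61084 - 49836/121 = 7341328/121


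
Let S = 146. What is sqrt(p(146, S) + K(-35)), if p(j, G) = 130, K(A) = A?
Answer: sqrt(95) ≈ 9.7468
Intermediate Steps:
sqrt(p(146, S) + K(-35)) = sqrt(130 - 35) = sqrt(95)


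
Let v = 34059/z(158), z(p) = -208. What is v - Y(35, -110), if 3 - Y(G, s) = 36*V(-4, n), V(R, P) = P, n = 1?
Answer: -27195/208 ≈ -130.75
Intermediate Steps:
Y(G, s) = -33 (Y(G, s) = 3 - 36 = -33)
v = -34059/208 (v = 34059/(-208) = 34059*(-1/208) = -34059/208 ≈ -163.75)
v - Y(35, -110) = -34059/208 - 1*(-33) = -34059/208 + 33 = -27195/208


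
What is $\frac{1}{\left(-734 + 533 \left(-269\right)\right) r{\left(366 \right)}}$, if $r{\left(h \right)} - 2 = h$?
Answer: $- \frac{1}{53032848} \approx -1.8856 \cdot 10^{-8}$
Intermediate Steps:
$r{\left(h \right)} = 2 + h$
$\frac{1}{\left(-734 + 533 \left(-269\right)\right) r{\left(366 \right)}} = \frac{1}{\left(-734 + 533 \left(-269\right)\right) \left(2 + 366\right)} = \frac{1}{\left(-734 - 143377\right) 368} = \frac{1}{-144111} \cdot \frac{1}{368} = \left(- \frac{1}{144111}\right) \frac{1}{368} = - \frac{1}{53032848}$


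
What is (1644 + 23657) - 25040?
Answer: 261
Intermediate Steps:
(1644 + 23657) - 25040 = 25301 - 25040 = 261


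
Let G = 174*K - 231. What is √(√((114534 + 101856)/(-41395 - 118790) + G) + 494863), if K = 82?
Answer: √(56434691672383 + 10679*√1600640037263)/10679 ≈ 703.55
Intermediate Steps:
G = 14037 (G = 174*82 - 231 = 14268 - 231 = 14037)
√(√((114534 + 101856)/(-41395 - 118790) + G) + 494863) = √(√((114534 + 101856)/(-41395 - 118790) + 14037) + 494863) = √(√(216390/(-160185) + 14037) + 494863) = √(√(216390*(-1/160185) + 14037) + 494863) = √(√(-14426/10679 + 14037) + 494863) = √(√(149886697/10679) + 494863) = √(√1600640037263/10679 + 494863) = √(494863 + √1600640037263/10679)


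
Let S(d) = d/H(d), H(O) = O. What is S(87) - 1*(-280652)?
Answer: 280653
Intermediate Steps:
S(d) = 1 (S(d) = d/d = 1)
S(87) - 1*(-280652) = 1 - 1*(-280652) = 1 + 280652 = 280653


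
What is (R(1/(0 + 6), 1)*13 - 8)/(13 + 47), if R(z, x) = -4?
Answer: -1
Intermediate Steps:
(R(1/(0 + 6), 1)*13 - 8)/(13 + 47) = (-4*13 - 8)/(13 + 47) = (-52 - 8)/60 = (1/60)*(-60) = -1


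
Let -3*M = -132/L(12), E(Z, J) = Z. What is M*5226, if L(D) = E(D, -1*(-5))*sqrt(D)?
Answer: 9581*sqrt(3)/3 ≈ 5531.6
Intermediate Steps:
L(D) = D**(3/2) (L(D) = D*sqrt(D) = D**(3/2))
M = 11*sqrt(3)/18 (M = -(-44)/(12**(3/2)) = -(-44)/(24*sqrt(3)) = -(-44)*sqrt(3)/72 = -(-11)*sqrt(3)/18 = 11*sqrt(3)/18 ≈ 1.0585)
M*5226 = (11*sqrt(3)/18)*5226 = 9581*sqrt(3)/3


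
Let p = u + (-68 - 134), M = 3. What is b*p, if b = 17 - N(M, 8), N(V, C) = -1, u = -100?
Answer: -5436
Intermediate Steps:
b = 18 (b = 17 - 1*(-1) = 17 + 1 = 18)
p = -302 (p = -100 + (-68 - 134) = -100 - 202 = -302)
b*p = 18*(-302) = -5436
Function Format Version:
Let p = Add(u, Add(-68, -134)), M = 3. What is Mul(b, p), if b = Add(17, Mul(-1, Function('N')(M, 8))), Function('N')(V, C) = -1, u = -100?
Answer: -5436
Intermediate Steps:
b = 18 (b = Add(17, Mul(-1, -1)) = Add(17, 1) = 18)
p = -302 (p = Add(-100, Add(-68, -134)) = Add(-100, -202) = -302)
Mul(b, p) = Mul(18, -302) = -5436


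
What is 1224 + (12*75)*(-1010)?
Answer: -907776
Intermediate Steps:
1224 + (12*75)*(-1010) = 1224 + 900*(-1010) = 1224 - 909000 = -907776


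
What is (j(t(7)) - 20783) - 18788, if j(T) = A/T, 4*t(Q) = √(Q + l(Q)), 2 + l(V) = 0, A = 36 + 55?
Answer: -39571 + 364*√5/5 ≈ -39408.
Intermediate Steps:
A = 91
l(V) = -2 (l(V) = -2 + 0 = -2)
t(Q) = √(-2 + Q)/4 (t(Q) = √(Q - 2)/4 = √(-2 + Q)/4)
j(T) = 91/T
(j(t(7)) - 20783) - 18788 = (91/((√(-2 + 7)/4)) - 20783) - 18788 = (91/((√5/4)) - 20783) - 18788 = (91*(4*√5/5) - 20783) - 18788 = (364*√5/5 - 20783) - 18788 = (-20783 + 364*√5/5) - 18788 = -39571 + 364*√5/5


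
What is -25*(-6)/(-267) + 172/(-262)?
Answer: -14204/11659 ≈ -1.2183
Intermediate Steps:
-25*(-6)/(-267) + 172/(-262) = 150*(-1/267) + 172*(-1/262) = -50/89 - 86/131 = -14204/11659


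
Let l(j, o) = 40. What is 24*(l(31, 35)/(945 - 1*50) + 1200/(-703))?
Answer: -5020224/125837 ≈ -39.895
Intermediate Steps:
24*(l(31, 35)/(945 - 1*50) + 1200/(-703)) = 24*(40/(945 - 1*50) + 1200/(-703)) = 24*(40/(945 - 50) + 1200*(-1/703)) = 24*(40/895 - 1200/703) = 24*(40*(1/895) - 1200/703) = 24*(8/179 - 1200/703) = 24*(-209176/125837) = -5020224/125837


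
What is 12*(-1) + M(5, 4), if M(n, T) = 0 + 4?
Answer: -8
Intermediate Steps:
M(n, T) = 4
12*(-1) + M(5, 4) = 12*(-1) + 4 = -12 + 4 = -8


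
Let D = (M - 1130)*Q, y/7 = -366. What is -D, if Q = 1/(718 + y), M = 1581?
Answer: 451/1844 ≈ 0.24458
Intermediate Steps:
y = -2562 (y = 7*(-366) = -2562)
Q = -1/1844 (Q = 1/(718 - 2562) = 1/(-1844) = -1/1844 ≈ -0.00054230)
D = -451/1844 (D = (1581 - 1130)*(-1/1844) = 451*(-1/1844) = -451/1844 ≈ -0.24458)
-D = -1*(-451/1844) = 451/1844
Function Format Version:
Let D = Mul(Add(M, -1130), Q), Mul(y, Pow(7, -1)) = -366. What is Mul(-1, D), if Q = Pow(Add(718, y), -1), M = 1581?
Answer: Rational(451, 1844) ≈ 0.24458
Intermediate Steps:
y = -2562 (y = Mul(7, -366) = -2562)
Q = Rational(-1, 1844) (Q = Pow(Add(718, -2562), -1) = Pow(-1844, -1) = Rational(-1, 1844) ≈ -0.00054230)
D = Rational(-451, 1844) (D = Mul(Add(1581, -1130), Rational(-1, 1844)) = Mul(451, Rational(-1, 1844)) = Rational(-451, 1844) ≈ -0.24458)
Mul(-1, D) = Mul(-1, Rational(-451, 1844)) = Rational(451, 1844)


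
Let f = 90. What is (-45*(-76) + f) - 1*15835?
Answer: -12325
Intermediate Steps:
(-45*(-76) + f) - 1*15835 = (-45*(-76) + 90) - 1*15835 = (3420 + 90) - 15835 = 3510 - 15835 = -12325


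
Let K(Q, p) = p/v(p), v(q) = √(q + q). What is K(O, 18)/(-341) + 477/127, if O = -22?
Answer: 162276/43307 ≈ 3.7471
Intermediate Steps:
v(q) = √2*√q (v(q) = √(2*q) = √2*√q)
K(Q, p) = √2*√p/2 (K(Q, p) = p/((√2*√p)) = p*(√2/(2*√p)) = √2*√p/2)
K(O, 18)/(-341) + 477/127 = (√2*√18/2)/(-341) + 477/127 = (√2*(3*√2)/2)*(-1/341) + 477*(1/127) = 3*(-1/341) + 477/127 = -3/341 + 477/127 = 162276/43307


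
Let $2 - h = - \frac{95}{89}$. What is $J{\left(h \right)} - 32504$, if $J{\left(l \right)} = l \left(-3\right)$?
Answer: $- \frac{2893675}{89} \approx -32513.0$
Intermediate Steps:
$h = \frac{273}{89}$ ($h = 2 - - \frac{95}{89} = 2 + \frac{95}{89} = \frac{273}{89} \approx 3.0674$)
$J{\left(l \right)} = - 3 l$
$J{\left(h \right)} - 32504 = \left(-3\right) \frac{273}{89} - 32504 = - \frac{819}{89} - 32504 = - \frac{2893675}{89}$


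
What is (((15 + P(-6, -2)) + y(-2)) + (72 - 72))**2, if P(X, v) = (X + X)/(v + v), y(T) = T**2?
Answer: 484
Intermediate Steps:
P(X, v) = X/v (P(X, v) = (2*X)/((2*v)) = (2*X)*(1/(2*v)) = X/v)
(((15 + P(-6, -2)) + y(-2)) + (72 - 72))**2 = (((15 - 6/(-2)) + (-2)**2) + (72 - 72))**2 = (((15 - 6*(-1/2)) + 4) + 0)**2 = (((15 + 3) + 4) + 0)**2 = ((18 + 4) + 0)**2 = (22 + 0)**2 = 22**2 = 484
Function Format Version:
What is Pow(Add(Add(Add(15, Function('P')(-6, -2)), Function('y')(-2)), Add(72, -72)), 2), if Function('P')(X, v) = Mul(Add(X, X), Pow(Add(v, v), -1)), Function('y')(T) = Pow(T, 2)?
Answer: 484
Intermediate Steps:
Function('P')(X, v) = Mul(X, Pow(v, -1)) (Function('P')(X, v) = Mul(Mul(2, X), Pow(Mul(2, v), -1)) = Mul(Mul(2, X), Mul(Rational(1, 2), Pow(v, -1))) = Mul(X, Pow(v, -1)))
Pow(Add(Add(Add(15, Function('P')(-6, -2)), Function('y')(-2)), Add(72, -72)), 2) = Pow(Add(Add(Add(15, Mul(-6, Pow(-2, -1))), Pow(-2, 2)), Add(72, -72)), 2) = Pow(Add(Add(Add(15, Mul(-6, Rational(-1, 2))), 4), 0), 2) = Pow(Add(Add(Add(15, 3), 4), 0), 2) = Pow(Add(Add(18, 4), 0), 2) = Pow(Add(22, 0), 2) = Pow(22, 2) = 484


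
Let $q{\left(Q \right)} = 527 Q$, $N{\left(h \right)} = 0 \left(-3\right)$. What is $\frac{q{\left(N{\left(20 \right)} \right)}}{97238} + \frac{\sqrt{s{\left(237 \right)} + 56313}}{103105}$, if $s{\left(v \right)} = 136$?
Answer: $\frac{\sqrt{56449}}{103105} \approx 0.0023043$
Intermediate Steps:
$N{\left(h \right)} = 0$
$\frac{q{\left(N{\left(20 \right)} \right)}}{97238} + \frac{\sqrt{s{\left(237 \right)} + 56313}}{103105} = \frac{527 \cdot 0}{97238} + \frac{\sqrt{136 + 56313}}{103105} = 0 \cdot \frac{1}{97238} + \sqrt{56449} \cdot \frac{1}{103105} = 0 + \frac{\sqrt{56449}}{103105} = \frac{\sqrt{56449}}{103105}$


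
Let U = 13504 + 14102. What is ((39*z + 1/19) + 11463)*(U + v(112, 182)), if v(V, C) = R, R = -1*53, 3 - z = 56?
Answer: 4918899325/19 ≈ 2.5889e+8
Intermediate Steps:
z = -53 (z = 3 - 1*56 = 3 - 56 = -53)
R = -53
v(V, C) = -53
U = 27606
((39*z + 1/19) + 11463)*(U + v(112, 182)) = ((39*(-53) + 1/19) + 11463)*(27606 - 53) = ((-2067 + 1/19) + 11463)*27553 = (-39272/19 + 11463)*27553 = (178525/19)*27553 = 4918899325/19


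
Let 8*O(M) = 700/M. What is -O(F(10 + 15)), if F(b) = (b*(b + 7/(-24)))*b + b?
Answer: -84/14849 ≈ -0.0056569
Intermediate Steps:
F(b) = b + b²*(-7/24 + b) (F(b) = (b*(b + 7*(-1/24)))*b + b = (b*(b - 7/24))*b + b = (b*(-7/24 + b))*b + b = b²*(-7/24 + b) + b = b + b²*(-7/24 + b))
O(M) = 175/(2*M) (O(M) = (700/M)/8 = 175/(2*M))
-O(F(10 + 15)) = -175/(2*((10 + 15)*(1 + (10 + 15)² - 7*(10 + 15)/24))) = -175/(2*(25*(1 + 25² - 7/24*25))) = -175/(2*(25*(1 + 625 - 175/24))) = -175/(2*(25*(14849/24))) = -175/(2*371225/24) = -175*24/(2*371225) = -1*84/14849 = -84/14849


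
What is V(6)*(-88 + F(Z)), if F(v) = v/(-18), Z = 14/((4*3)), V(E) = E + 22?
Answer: -66577/27 ≈ -2465.8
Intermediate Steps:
V(E) = 22 + E
Z = 7/6 (Z = 14/12 = 14*(1/12) = 7/6 ≈ 1.1667)
F(v) = -v/18 (F(v) = v*(-1/18) = -v/18)
V(6)*(-88 + F(Z)) = (22 + 6)*(-88 - 1/18*7/6) = 28*(-88 - 7/108) = 28*(-9511/108) = -66577/27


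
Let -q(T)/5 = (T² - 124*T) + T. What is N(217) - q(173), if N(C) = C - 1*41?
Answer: 43426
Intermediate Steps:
q(T) = -5*T² + 615*T (q(T) = -5*((T² - 124*T) + T) = -5*(T² - 123*T) = -5*T² + 615*T)
N(C) = -41 + C (N(C) = C - 41 = -41 + C)
N(217) - q(173) = (-41 + 217) - 5*173*(123 - 1*173) = 176 - 5*173*(123 - 173) = 176 - 5*173*(-50) = 176 - 1*(-43250) = 176 + 43250 = 43426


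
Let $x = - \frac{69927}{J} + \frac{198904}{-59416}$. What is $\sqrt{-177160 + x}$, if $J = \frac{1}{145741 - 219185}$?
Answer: $\frac{\sqrt{283278154576952311}}{7427} \approx 71663.0$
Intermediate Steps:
$J = - \frac{1}{73444}$ ($J = \frac{1}{-73444} = - \frac{1}{73444} \approx -1.3616 \cdot 10^{-5}$)
$x = \frac{38142981928213}{7427}$ ($x = - \frac{69927}{- \frac{1}{73444}} + \frac{198904}{-59416} = \left(-69927\right) \left(-73444\right) + 198904 \left(- \frac{1}{59416}\right) = 5135718588 - \frac{24863}{7427} = \frac{38142981928213}{7427} \approx 5.1357 \cdot 10^{9}$)
$\sqrt{-177160 + x} = \sqrt{-177160 + \frac{38142981928213}{7427}} = \sqrt{\frac{38141666160893}{7427}} = \frac{\sqrt{283278154576952311}}{7427}$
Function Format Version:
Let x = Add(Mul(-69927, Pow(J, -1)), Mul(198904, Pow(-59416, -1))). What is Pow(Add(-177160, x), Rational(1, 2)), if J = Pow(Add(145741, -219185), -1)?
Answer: Mul(Rational(1, 7427), Pow(283278154576952311, Rational(1, 2))) ≈ 71663.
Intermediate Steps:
J = Rational(-1, 73444) (J = Pow(-73444, -1) = Rational(-1, 73444) ≈ -1.3616e-5)
x = Rational(38142981928213, 7427) (x = Add(Mul(-69927, Pow(Rational(-1, 73444), -1)), Mul(198904, Pow(-59416, -1))) = Add(Mul(-69927, -73444), Mul(198904, Rational(-1, 59416))) = Add(5135718588, Rational(-24863, 7427)) = Rational(38142981928213, 7427) ≈ 5.1357e+9)
Pow(Add(-177160, x), Rational(1, 2)) = Pow(Add(-177160, Rational(38142981928213, 7427)), Rational(1, 2)) = Pow(Rational(38141666160893, 7427), Rational(1, 2)) = Mul(Rational(1, 7427), Pow(283278154576952311, Rational(1, 2)))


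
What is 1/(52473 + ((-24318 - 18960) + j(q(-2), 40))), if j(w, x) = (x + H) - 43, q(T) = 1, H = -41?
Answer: 1/9151 ≈ 0.00010928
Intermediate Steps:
j(w, x) = -84 + x (j(w, x) = (x - 41) - 43 = (-41 + x) - 43 = -84 + x)
1/(52473 + ((-24318 - 18960) + j(q(-2), 40))) = 1/(52473 + ((-24318 - 18960) + (-84 + 40))) = 1/(52473 + (-43278 - 44)) = 1/(52473 - 43322) = 1/9151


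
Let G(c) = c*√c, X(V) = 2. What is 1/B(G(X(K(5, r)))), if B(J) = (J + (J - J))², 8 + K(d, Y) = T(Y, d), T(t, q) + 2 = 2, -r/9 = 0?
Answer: ⅛ ≈ 0.12500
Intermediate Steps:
r = 0 (r = -9*0 = 0)
T(t, q) = 0 (T(t, q) = -2 + 2 = 0)
K(d, Y) = -8 (K(d, Y) = -8 + 0 = -8)
G(c) = c^(3/2)
B(J) = J² (B(J) = (J + 0)² = J²)
1/B(G(X(K(5, r)))) = 1/((2^(3/2))²) = 1/((2*√2)²) = 1/8 = ⅛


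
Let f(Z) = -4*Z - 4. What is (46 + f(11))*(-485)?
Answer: 970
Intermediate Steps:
f(Z) = -4 - 4*Z
(46 + f(11))*(-485) = (46 + (-4 - 4*11))*(-485) = (46 + (-4 - 44))*(-485) = (46 - 48)*(-485) = -2*(-485) = 970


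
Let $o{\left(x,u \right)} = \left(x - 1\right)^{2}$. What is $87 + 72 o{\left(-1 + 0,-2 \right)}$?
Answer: $375$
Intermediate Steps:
$o{\left(x,u \right)} = \left(-1 + x\right)^{2}$
$87 + 72 o{\left(-1 + 0,-2 \right)} = 87 + 72 \left(-1 + \left(-1 + 0\right)\right)^{2} = 87 + 72 \left(-1 - 1\right)^{2} = 87 + 72 \left(-2\right)^{2} = 87 + 72 \cdot 4 = 87 + 288 = 375$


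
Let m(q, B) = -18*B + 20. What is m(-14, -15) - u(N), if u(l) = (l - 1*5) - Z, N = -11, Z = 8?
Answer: 314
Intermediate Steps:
m(q, B) = 20 - 18*B
u(l) = -13 + l (u(l) = (l - 1*5) - 1*8 = (l - 5) - 8 = (-5 + l) - 8 = -13 + l)
m(-14, -15) - u(N) = (20 - 18*(-15)) - (-13 - 11) = (20 + 270) - 1*(-24) = 290 + 24 = 314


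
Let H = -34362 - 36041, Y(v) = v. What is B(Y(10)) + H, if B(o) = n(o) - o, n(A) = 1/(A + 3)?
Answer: -915368/13 ≈ -70413.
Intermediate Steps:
H = -70403
n(A) = 1/(3 + A)
B(o) = 1/(3 + o) - o
B(Y(10)) + H = (1 - 1*10*(3 + 10))/(3 + 10) - 70403 = (1 - 1*10*13)/13 - 70403 = (1 - 130)/13 - 70403 = (1/13)*(-129) - 70403 = -129/13 - 70403 = -915368/13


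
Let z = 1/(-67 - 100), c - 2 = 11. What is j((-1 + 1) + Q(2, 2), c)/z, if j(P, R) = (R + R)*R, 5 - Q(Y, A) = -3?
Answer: -56446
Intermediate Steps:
c = 13 (c = 2 + 11 = 13)
Q(Y, A) = 8 (Q(Y, A) = 5 - 1*(-3) = 5 + 3 = 8)
z = -1/167 (z = 1/(-167) = -1/167 ≈ -0.0059880)
j(P, R) = 2*R**2 (j(P, R) = (2*R)*R = 2*R**2)
j((-1 + 1) + Q(2, 2), c)/z = (2*13**2)/(-1/167) = (2*169)*(-167) = 338*(-167) = -56446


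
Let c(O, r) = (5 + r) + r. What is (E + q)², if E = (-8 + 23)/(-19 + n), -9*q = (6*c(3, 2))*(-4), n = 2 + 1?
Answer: 136161/256 ≈ 531.88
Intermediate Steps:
c(O, r) = 5 + 2*r
n = 3
q = 24 (q = -6*(5 + 2*2)*(-4)/9 = -6*(5 + 4)*(-4)/9 = -6*9*(-4)/9 = -6*(-4) = -⅑*(-216) = 24)
E = -15/16 (E = (-8 + 23)/(-19 + 3) = 15/(-16) = 15*(-1/16) = -15/16 ≈ -0.93750)
(E + q)² = (-15/16 + 24)² = (369/16)² = 136161/256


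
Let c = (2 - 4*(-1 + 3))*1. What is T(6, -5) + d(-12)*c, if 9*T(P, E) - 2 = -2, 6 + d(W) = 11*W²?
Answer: -9468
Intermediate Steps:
d(W) = -6 + 11*W²
T(P, E) = 0 (T(P, E) = 2/9 + (⅑)*(-2) = 2/9 - 2/9 = 0)
c = -6 (c = (2 - 4*2)*1 = (2 - 8)*1 = -6*1 = -6)
T(6, -5) + d(-12)*c = 0 + (-6 + 11*(-12)²)*(-6) = 0 + (-6 + 11*144)*(-6) = 0 + (-6 + 1584)*(-6) = 0 + 1578*(-6) = 0 - 9468 = -9468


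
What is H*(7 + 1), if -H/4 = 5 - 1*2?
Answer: -96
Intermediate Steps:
H = -12 (H = -4*(5 - 1*2) = -4*(5 - 2) = -4*3 = -12)
H*(7 + 1) = -12*(7 + 1) = -12*8 = -96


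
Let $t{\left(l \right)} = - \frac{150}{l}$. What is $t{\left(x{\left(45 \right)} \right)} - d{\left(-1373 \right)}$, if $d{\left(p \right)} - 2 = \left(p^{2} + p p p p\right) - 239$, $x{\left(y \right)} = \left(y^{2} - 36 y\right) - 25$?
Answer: $- \frac{135041102798269}{38} \approx -3.5537 \cdot 10^{12}$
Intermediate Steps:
$x{\left(y \right)} = -25 + y^{2} - 36 y$
$d{\left(p \right)} = -237 + p^{2} + p^{4}$ ($d{\left(p \right)} = 2 - \left(239 - p^{2} - p p p p\right) = 2 - \left(239 - p^{2} - p^{2} p p\right) = 2 - \left(239 - p^{2} - p^{3} p\right) = 2 - \left(239 - p^{2} - p^{4}\right) = 2 + \left(-239 + p^{2} + p^{4}\right) = -237 + p^{2} + p^{4}$)
$t{\left(x{\left(45 \right)} \right)} - d{\left(-1373 \right)} = - \frac{150}{-25 + 45^{2} - 1620} - \left(-237 + \left(-1373\right)^{2} + \left(-1373\right)^{4}\right) = - \frac{150}{-25 + 2025 - 1620} - \left(-237 + 1885129 + 3553711346641\right) = - \frac{150}{380} - 3553713231533 = \left(-150\right) \frac{1}{380} - 3553713231533 = - \frac{15}{38} - 3553713231533 = - \frac{135041102798269}{38}$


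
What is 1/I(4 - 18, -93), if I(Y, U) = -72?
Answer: -1/72 ≈ -0.013889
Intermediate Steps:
1/I(4 - 18, -93) = 1/(-72) = -1/72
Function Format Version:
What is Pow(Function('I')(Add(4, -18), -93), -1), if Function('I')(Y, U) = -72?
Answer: Rational(-1, 72) ≈ -0.013889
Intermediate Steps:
Pow(Function('I')(Add(4, -18), -93), -1) = Pow(-72, -1) = Rational(-1, 72)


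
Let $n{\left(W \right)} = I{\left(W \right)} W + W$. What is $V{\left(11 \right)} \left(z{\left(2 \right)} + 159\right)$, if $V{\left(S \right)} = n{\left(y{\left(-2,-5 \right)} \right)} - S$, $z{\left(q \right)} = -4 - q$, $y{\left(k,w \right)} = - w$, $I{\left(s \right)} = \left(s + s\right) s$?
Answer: $37332$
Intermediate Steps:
$I{\left(s \right)} = 2 s^{2}$ ($I{\left(s \right)} = 2 s s = 2 s^{2}$)
$n{\left(W \right)} = W + 2 W^{3}$ ($n{\left(W \right)} = 2 W^{2} W + W = 2 W^{3} + W = W + 2 W^{3}$)
$V{\left(S \right)} = 255 - S$ ($V{\left(S \right)} = \left(\left(-1\right) \left(-5\right) + 2 \left(\left(-1\right) \left(-5\right)\right)^{3}\right) - S = \left(5 + 2 \cdot 5^{3}\right) - S = \left(5 + 2 \cdot 125\right) - S = \left(5 + 250\right) - S = 255 - S$)
$V{\left(11 \right)} \left(z{\left(2 \right)} + 159\right) = \left(255 - 11\right) \left(\left(-4 - 2\right) + 159\right) = 244 \left(-6 + 159\right) = 244 \cdot 153 = 37332$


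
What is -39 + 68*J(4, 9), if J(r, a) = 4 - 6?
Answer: -175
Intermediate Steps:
J(r, a) = -2
-39 + 68*J(4, 9) = -39 + 68*(-2) = -39 - 136 = -175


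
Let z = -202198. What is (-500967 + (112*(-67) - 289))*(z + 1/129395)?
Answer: 380311330798024/3697 ≈ 1.0287e+11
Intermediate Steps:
(-500967 + (112*(-67) - 289))*(z + 1/129395) = (-500967 + (112*(-67) - 289))*(-202198 + 1/129395) = (-500967 + (-7504 - 289))*(-202198 + 1/129395) = (-500967 - 7793)*(-26163410209/129395) = -508760*(-26163410209/129395) = 380311330798024/3697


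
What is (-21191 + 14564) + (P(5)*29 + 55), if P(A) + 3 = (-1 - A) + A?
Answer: -6688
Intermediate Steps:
P(A) = -4 (P(A) = -3 + ((-1 - A) + A) = -3 - 1 = -4)
(-21191 + 14564) + (P(5)*29 + 55) = (-21191 + 14564) + (-4*29 + 55) = -6627 + (-116 + 55) = -6627 - 61 = -6688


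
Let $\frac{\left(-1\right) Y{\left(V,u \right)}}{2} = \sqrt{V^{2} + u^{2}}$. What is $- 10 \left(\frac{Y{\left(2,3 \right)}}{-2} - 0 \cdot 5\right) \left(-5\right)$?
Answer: $50 \sqrt{13} \approx 180.28$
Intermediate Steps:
$Y{\left(V,u \right)} = - 2 \sqrt{V^{2} + u^{2}}$
$- 10 \left(\frac{Y{\left(2,3 \right)}}{-2} - 0 \cdot 5\right) \left(-5\right) = - 10 \left(\frac{\left(-2\right) \sqrt{2^{2} + 3^{2}}}{-2} - 0 \cdot 5\right) \left(-5\right) = - 10 \left(- 2 \sqrt{4 + 9} \left(- \frac{1}{2}\right) - 0\right) \left(-5\right) = - 10 \left(- 2 \sqrt{13} \left(- \frac{1}{2}\right) + 0\right) \left(-5\right) = - 10 \left(\sqrt{13} + 0\right) \left(-5\right) = - 10 \sqrt{13} \left(-5\right) = 50 \sqrt{13}$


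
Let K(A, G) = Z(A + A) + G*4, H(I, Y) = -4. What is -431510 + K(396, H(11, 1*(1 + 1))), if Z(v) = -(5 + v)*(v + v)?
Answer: -1693974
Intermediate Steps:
Z(v) = -2*v*(5 + v) (Z(v) = -(5 + v)*2*v = -2*v*(5 + v))
K(A, G) = 4*G - 4*A*(5 + 2*A) (K(A, G) = -2*(A + A)*(5 + (A + A)) + G*4 = -2*2*A*(5 + 2*A) + 4*G = -4*A*(5 + 2*A) + 4*G = 4*G - 4*A*(5 + 2*A))
-431510 + K(396, H(11, 1*(1 + 1))) = -431510 + (4*(-4) - 4*396*(5 + 2*396)) = -431510 + (-16 - 4*396*(5 + 792)) = -431510 + (-16 - 4*396*797) = -431510 + (-16 - 1262448) = -431510 - 1262464 = -1693974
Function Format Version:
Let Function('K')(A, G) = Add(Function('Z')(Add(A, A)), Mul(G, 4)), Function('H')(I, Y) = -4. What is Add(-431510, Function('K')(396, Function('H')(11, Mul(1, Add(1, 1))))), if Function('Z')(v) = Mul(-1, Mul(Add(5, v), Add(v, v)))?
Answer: -1693974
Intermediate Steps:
Function('Z')(v) = Mul(-2, v, Add(5, v)) (Function('Z')(v) = Mul(-1, Mul(Add(5, v), Mul(2, v))) = Mul(-1, Mul(2, v, Add(5, v))) = Mul(-2, v, Add(5, v)))
Function('K')(A, G) = Add(Mul(4, G), Mul(-4, A, Add(5, Mul(2, A)))) (Function('K')(A, G) = Add(Mul(-2, Add(A, A), Add(5, Add(A, A))), Mul(G, 4)) = Add(Mul(-2, Mul(2, A), Add(5, Mul(2, A))), Mul(4, G)) = Add(Mul(-4, A, Add(5, Mul(2, A))), Mul(4, G)) = Add(Mul(4, G), Mul(-4, A, Add(5, Mul(2, A)))))
Add(-431510, Function('K')(396, Function('H')(11, Mul(1, Add(1, 1))))) = Add(-431510, Add(Mul(4, -4), Mul(-4, 396, Add(5, Mul(2, 396))))) = Add(-431510, Add(-16, Mul(-4, 396, Add(5, 792)))) = Add(-431510, Add(-16, Mul(-4, 396, 797))) = Add(-431510, Add(-16, -1262448)) = Add(-431510, -1262464) = -1693974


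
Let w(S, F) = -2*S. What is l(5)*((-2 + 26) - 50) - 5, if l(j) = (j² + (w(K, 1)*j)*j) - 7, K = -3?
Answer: -4373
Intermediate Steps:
l(j) = -7 + 7*j² (l(j) = (j² + ((-2*(-3))*j)*j) - 7 = (j² + (6*j)*j) - 7 = (j² + 6*j²) - 7 = 7*j² - 7 = -7 + 7*j²)
l(5)*((-2 + 26) - 50) - 5 = (-7 + 7*5²)*((-2 + 26) - 50) - 5 = (-7 + 7*25)*(24 - 50) - 5 = (-7 + 175)*(-26) - 5 = 168*(-26) - 5 = -4368 - 5 = -4373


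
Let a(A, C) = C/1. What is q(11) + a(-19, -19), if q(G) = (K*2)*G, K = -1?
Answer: -41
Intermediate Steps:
a(A, C) = C (a(A, C) = C*1 = C)
q(G) = -2*G (q(G) = (-1*2)*G = -2*G)
q(11) + a(-19, -19) = -2*11 - 19 = -22 - 19 = -41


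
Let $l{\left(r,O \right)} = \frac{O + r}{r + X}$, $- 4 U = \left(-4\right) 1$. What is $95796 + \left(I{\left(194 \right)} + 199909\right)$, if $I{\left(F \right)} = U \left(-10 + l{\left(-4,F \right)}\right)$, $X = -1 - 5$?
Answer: $295676$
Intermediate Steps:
$X = -6$ ($X = -1 - 5 = -6$)
$U = 1$ ($U = - \frac{\left(-4\right) 1}{4} = \left(- \frac{1}{4}\right) \left(-4\right) = 1$)
$l{\left(r,O \right)} = \frac{O + r}{-6 + r}$ ($l{\left(r,O \right)} = \frac{O + r}{r - 6} = \frac{O + r}{-6 + r}$)
$I{\left(F \right)} = - \frac{48}{5} - \frac{F}{10}$ ($I{\left(F \right)} = 1 \left(-10 + \frac{F - 4}{-6 - 4}\right) = 1 \left(-10 + \frac{-4 + F}{-10}\right) = 1 \left(-10 - \frac{-4 + F}{10}\right) = 1 \left(-10 - \left(- \frac{2}{5} + \frac{F}{10}\right)\right) = 1 \left(- \frac{48}{5} - \frac{F}{10}\right) = - \frac{48}{5} - \frac{F}{10}$)
$95796 + \left(I{\left(194 \right)} + 199909\right) = 95796 + \left(\left(- \frac{48}{5} - \frac{97}{5}\right) + 199909\right) = 95796 + \left(-29 + 199909\right) = 95796 + 199880 = 295676$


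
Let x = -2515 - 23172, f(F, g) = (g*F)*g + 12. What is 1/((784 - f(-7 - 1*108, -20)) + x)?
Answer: 1/21085 ≈ 4.7427e-5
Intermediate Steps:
f(F, g) = 12 + F*g**2 (f(F, g) = (F*g)*g + 12 = F*g**2 + 12 = 12 + F*g**2)
x = -25687
1/((784 - f(-7 - 1*108, -20)) + x) = 1/((784 - (12 + (-7 - 1*108)*(-20)**2)) - 25687) = 1/((784 - (12 + (-7 - 108)*400)) - 25687) = 1/((784 - (12 - 115*400)) - 25687) = 1/((784 - (12 - 46000)) - 25687) = 1/((784 - 1*(-45988)) - 25687) = 1/((784 + 45988) - 25687) = 1/(46772 - 25687) = 1/21085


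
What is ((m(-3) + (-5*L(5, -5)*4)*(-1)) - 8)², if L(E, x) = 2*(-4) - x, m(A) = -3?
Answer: 5041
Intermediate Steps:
L(E, x) = -8 - x
((m(-3) + (-5*L(5, -5)*4)*(-1)) - 8)² = ((-3 + (-5*(-8 - 1*(-5))*4)*(-1)) - 8)² = ((-3 + (-5*(-8 + 5)*4)*(-1)) - 8)² = ((-3 + (-5*(-3)*4)*(-1)) - 8)² = ((-3 + (15*4)*(-1)) - 8)² = ((-3 + 60*(-1)) - 8)² = ((-3 - 60) - 8)² = (-63 - 8)² = (-71)² = 5041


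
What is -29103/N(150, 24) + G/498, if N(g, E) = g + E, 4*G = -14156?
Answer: -1259090/7221 ≈ -174.36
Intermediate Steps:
G = -3539 (G = (1/4)*(-14156) = -3539)
N(g, E) = E + g
-29103/N(150, 24) + G/498 = -29103/(24 + 150) - 3539/498 = -29103/174 - 3539*1/498 = -29103*1/174 - 3539/498 = -9701/58 - 3539/498 = -1259090/7221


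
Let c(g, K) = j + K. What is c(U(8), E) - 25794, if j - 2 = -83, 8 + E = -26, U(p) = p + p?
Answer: -25909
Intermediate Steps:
U(p) = 2*p
E = -34 (E = -8 - 26 = -34)
j = -81 (j = 2 - 83 = -81)
c(g, K) = -81 + K
c(U(8), E) - 25794 = (-81 - 34) - 25794 = -115 - 25794 = -25909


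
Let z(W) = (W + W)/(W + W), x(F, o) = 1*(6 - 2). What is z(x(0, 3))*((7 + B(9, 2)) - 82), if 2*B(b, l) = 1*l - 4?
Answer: -76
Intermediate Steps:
x(F, o) = 4 (x(F, o) = 1*4 = 4)
z(W) = 1 (z(W) = (2*W)/((2*W)) = (2*W)*(1/(2*W)) = 1)
B(b, l) = -2 + l/2 (B(b, l) = (1*l - 4)/2 = (l - 4)/2 = (-4 + l)/2 = -2 + l/2)
z(x(0, 3))*((7 + B(9, 2)) - 82) = 1*((7 + (-2 + (½)*2)) - 82) = 1*((7 + (-2 + 1)) - 82) = 1*((7 - 1) - 82) = 1*(6 - 82) = 1*(-76) = -76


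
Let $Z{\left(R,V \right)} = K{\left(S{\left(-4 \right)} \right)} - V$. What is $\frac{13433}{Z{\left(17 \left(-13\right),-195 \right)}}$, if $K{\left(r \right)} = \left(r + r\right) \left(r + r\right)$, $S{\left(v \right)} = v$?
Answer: $\frac{1919}{37} \approx 51.865$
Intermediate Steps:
$K{\left(r \right)} = 4 r^{2}$ ($K{\left(r \right)} = 2 r 2 r = 4 r^{2}$)
$Z{\left(R,V \right)} = 64 - V$ ($Z{\left(R,V \right)} = 4 \left(-4\right)^{2} - V = 4 \cdot 16 - V = 64 - V$)
$\frac{13433}{Z{\left(17 \left(-13\right),-195 \right)}} = \frac{13433}{64 - -195} = \frac{13433}{64 + 195} = \frac{13433}{259} = 13433 \cdot \frac{1}{259} = \frac{1919}{37}$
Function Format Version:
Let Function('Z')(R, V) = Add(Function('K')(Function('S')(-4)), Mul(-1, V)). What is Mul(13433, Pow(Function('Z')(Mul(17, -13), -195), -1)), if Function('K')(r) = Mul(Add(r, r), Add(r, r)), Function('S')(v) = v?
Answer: Rational(1919, 37) ≈ 51.865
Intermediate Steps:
Function('K')(r) = Mul(4, Pow(r, 2)) (Function('K')(r) = Mul(Mul(2, r), Mul(2, r)) = Mul(4, Pow(r, 2)))
Function('Z')(R, V) = Add(64, Mul(-1, V)) (Function('Z')(R, V) = Add(Mul(4, Pow(-4, 2)), Mul(-1, V)) = Add(Mul(4, 16), Mul(-1, V)) = Add(64, Mul(-1, V)))
Mul(13433, Pow(Function('Z')(Mul(17, -13), -195), -1)) = Mul(13433, Pow(Add(64, Mul(-1, -195)), -1)) = Mul(13433, Pow(Add(64, 195), -1)) = Mul(13433, Pow(259, -1)) = Mul(13433, Rational(1, 259)) = Rational(1919, 37)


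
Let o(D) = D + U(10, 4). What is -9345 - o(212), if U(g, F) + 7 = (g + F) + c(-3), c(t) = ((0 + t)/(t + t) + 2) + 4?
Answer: -19141/2 ≈ -9570.5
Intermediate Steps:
c(t) = 13/2 (c(t) = (t/((2*t)) + 2) + 4 = (t*(1/(2*t)) + 2) + 4 = (½ + 2) + 4 = 5/2 + 4 = 13/2)
U(g, F) = -½ + F + g (U(g, F) = -7 + ((g + F) + 13/2) = -7 + ((F + g) + 13/2) = -7 + (13/2 + F + g) = -½ + F + g)
o(D) = 27/2 + D (o(D) = D + (-½ + 4 + 10) = D + 27/2 = 27/2 + D)
-9345 - o(212) = -9345 - (27/2 + 212) = -9345 - 1*451/2 = -9345 - 451/2 = -19141/2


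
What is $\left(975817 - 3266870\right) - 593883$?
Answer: $-2884936$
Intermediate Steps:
$\left(975817 - 3266870\right) - 593883 = -2291053 - 593883 = -2884936$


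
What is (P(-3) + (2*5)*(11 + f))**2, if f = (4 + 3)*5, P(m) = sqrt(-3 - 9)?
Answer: 211588 + 1840*I*sqrt(3) ≈ 2.1159e+5 + 3187.0*I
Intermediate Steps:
P(m) = 2*I*sqrt(3) (P(m) = sqrt(-12) = 2*I*sqrt(3))
f = 35 (f = 7*5 = 35)
(P(-3) + (2*5)*(11 + f))**2 = (2*I*sqrt(3) + (2*5)*(11 + 35))**2 = (2*I*sqrt(3) + 10*46)**2 = (2*I*sqrt(3) + 460)**2 = (460 + 2*I*sqrt(3))**2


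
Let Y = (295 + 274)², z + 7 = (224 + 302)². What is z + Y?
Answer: 600430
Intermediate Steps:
z = 276669 (z = -7 + (224 + 302)² = -7 + 526² = -7 + 276676 = 276669)
Y = 323761 (Y = 569² = 323761)
z + Y = 276669 + 323761 = 600430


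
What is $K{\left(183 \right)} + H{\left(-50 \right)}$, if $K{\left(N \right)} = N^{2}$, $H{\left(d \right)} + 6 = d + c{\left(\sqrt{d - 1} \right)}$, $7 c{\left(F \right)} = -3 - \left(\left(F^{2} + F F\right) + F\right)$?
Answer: $\frac{234130}{7} - \frac{i \sqrt{51}}{7} \approx 33447.0 - 1.0202 i$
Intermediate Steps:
$c{\left(F \right)} = - \frac{3}{7} - \frac{2 F^{2}}{7} - \frac{F}{7}$ ($c{\left(F \right)} = \frac{-3 - \left(\left(F^{2} + F F\right) + F\right)}{7} = \frac{-3 - \left(\left(F^{2} + F^{2}\right) + F\right)}{7} = \frac{-3 - \left(2 F^{2} + F\right)}{7} = \frac{-3 - \left(F + 2 F^{2}\right)}{7} = \frac{-3 - F - 2 F^{2}}{7} = - \frac{3}{7} - \frac{2 F^{2}}{7} - \frac{F}{7}$)
$H{\left(d \right)} = - \frac{43}{7} - \frac{\sqrt{-1 + d}}{7} + \frac{5 d}{7}$ ($H{\left(d \right)} = -6 - \left(\frac{1}{7} - \frac{5 d}{7} + \frac{\sqrt{d - 1}}{7}\right) = -6 - \left(\frac{1}{7} - \frac{5 d}{7} + \frac{\sqrt{-1 + d}}{7}\right) = - \frac{43}{7} - \frac{\sqrt{-1 + d}}{7} + \frac{5 d}{7}$)
$K{\left(183 \right)} + H{\left(-50 \right)} = 183^{2} - \left(\frac{293}{7} + \frac{\sqrt{-1 - 50}}{7}\right) = 33489 - \left(\frac{293}{7} + \frac{i \sqrt{51}}{7}\right) = \frac{234130}{7} - \frac{i \sqrt{51}}{7}$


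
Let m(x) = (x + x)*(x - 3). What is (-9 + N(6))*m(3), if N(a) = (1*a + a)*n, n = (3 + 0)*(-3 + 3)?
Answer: 0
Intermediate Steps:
n = 0 (n = 3*0 = 0)
m(x) = 2*x*(-3 + x) (m(x) = (2*x)*(-3 + x) = 2*x*(-3 + x))
N(a) = 0 (N(a) = (1*a + a)*0 = (a + a)*0 = (2*a)*0 = 0)
(-9 + N(6))*m(3) = (-9 + 0)*(2*3*(-3 + 3)) = -18*3*0 = -9*0 = 0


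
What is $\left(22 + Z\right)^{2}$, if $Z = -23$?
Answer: $1$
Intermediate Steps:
$\left(22 + Z\right)^{2} = \left(22 - 23\right)^{2} = \left(-1\right)^{2} = 1$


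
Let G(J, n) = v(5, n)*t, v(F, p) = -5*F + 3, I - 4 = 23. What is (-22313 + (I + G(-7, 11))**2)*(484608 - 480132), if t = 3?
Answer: -93064992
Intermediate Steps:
I = 27 (I = 4 + 23 = 27)
v(F, p) = 3 - 5*F
G(J, n) = -66 (G(J, n) = (3 - 5*5)*3 = (3 - 25)*3 = -22*3 = -66)
(-22313 + (I + G(-7, 11))**2)*(484608 - 480132) = (-22313 + (27 - 66)**2)*(484608 - 480132) = (-22313 + (-39)**2)*4476 = (-22313 + 1521)*4476 = -20792*4476 = -93064992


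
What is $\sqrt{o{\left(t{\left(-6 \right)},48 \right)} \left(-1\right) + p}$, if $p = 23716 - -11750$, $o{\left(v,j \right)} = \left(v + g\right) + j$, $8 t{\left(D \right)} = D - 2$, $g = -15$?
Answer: $\sqrt{35434} \approx 188.24$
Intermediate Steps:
$t{\left(D \right)} = - \frac{1}{4} + \frac{D}{8}$ ($t{\left(D \right)} = \frac{D - 2}{8} = \frac{-2 + D}{8} = - \frac{1}{4} + \frac{D}{8}$)
$o{\left(v,j \right)} = -15 + j + v$ ($o{\left(v,j \right)} = \left(v - 15\right) + j = \left(-15 + v\right) + j = -15 + j + v$)
$p = 35466$ ($p = 23716 + 11750 = 35466$)
$\sqrt{o{\left(t{\left(-6 \right)},48 \right)} \left(-1\right) + p} = \sqrt{\left(-15 + 48 + \left(- \frac{1}{4} + \frac{1}{8} \left(-6\right)\right)\right) \left(-1\right) + 35466} = \sqrt{\left(-15 + 48 - 1\right) \left(-1\right) + 35466} = \sqrt{32 \left(-1\right) + 35466} = \sqrt{-32 + 35466} = \sqrt{35434}$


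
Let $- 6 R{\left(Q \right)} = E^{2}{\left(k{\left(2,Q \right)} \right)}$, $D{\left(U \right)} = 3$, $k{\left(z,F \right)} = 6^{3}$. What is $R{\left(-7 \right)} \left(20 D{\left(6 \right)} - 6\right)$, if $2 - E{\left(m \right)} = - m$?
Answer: $-427716$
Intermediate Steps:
$k{\left(z,F \right)} = 216$
$E{\left(m \right)} = 2 + m$ ($E{\left(m \right)} = 2 - - m = 2 + m$)
$R{\left(Q \right)} = - \frac{23762}{3}$ ($R{\left(Q \right)} = - \frac{\left(2 + 216\right)^{2}}{6} = - \frac{218^{2}}{6} = \left(- \frac{1}{6}\right) 47524 = - \frac{23762}{3}$)
$R{\left(-7 \right)} \left(20 D{\left(6 \right)} - 6\right) = - \frac{23762 \left(20 \cdot 3 - 6\right)}{3} = - \frac{23762 \left(60 - 6\right)}{3} = \left(- \frac{23762}{3}\right) 54 = -427716$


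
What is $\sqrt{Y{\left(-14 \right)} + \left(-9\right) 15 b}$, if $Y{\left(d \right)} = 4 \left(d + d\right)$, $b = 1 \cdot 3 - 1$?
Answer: $i \sqrt{382} \approx 19.545 i$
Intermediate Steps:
$b = 2$ ($b = 3 - 1 = 2$)
$Y{\left(d \right)} = 8 d$ ($Y{\left(d \right)} = 4 \cdot 2 d = 8 d$)
$\sqrt{Y{\left(-14 \right)} + \left(-9\right) 15 b} = \sqrt{8 \left(-14\right) + \left(-9\right) 15 \cdot 2} = \sqrt{-112 - 270} = \sqrt{-382} = i \sqrt{382}$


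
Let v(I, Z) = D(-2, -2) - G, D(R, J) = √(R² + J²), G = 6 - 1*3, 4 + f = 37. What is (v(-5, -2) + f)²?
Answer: 908 + 120*√2 ≈ 1077.7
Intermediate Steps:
f = 33 (f = -4 + 37 = 33)
G = 3 (G = 6 - 3 = 3)
D(R, J) = √(J² + R²)
v(I, Z) = -3 + 2*√2 (v(I, Z) = √((-2)² + (-2)²) - 1*3 = √(4 + 4) - 3 = √8 - 3 = 2*√2 - 3 = -3 + 2*√2)
(v(-5, -2) + f)² = ((-3 + 2*√2) + 33)² = (30 + 2*√2)²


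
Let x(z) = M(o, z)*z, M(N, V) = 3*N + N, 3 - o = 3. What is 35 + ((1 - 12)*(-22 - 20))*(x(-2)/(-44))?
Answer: 35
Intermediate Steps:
o = 0 (o = 3 - 1*3 = 3 - 3 = 0)
M(N, V) = 4*N
x(z) = 0 (x(z) = (4*0)*z = 0*z = 0)
35 + ((1 - 12)*(-22 - 20))*(x(-2)/(-44)) = 35 + ((1 - 12)*(-22 - 20))*(0/(-44)) = 35 + (-11*(-42))*(0*(-1/44)) = 35 + 462*0 = 35 + 0 = 35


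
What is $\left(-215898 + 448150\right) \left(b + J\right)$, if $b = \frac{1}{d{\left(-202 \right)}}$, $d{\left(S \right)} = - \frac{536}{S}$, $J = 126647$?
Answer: $\frac{1970745140311}{67} \approx 2.9414 \cdot 10^{10}$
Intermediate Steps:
$b = \frac{101}{268}$ ($b = \frac{1}{\left(-536\right) \frac{1}{-202}} = \frac{1}{\left(-536\right) \left(- \frac{1}{202}\right)} = \frac{1}{\frac{268}{101}} = \frac{101}{268} \approx 0.37687$)
$\left(-215898 + 448150\right) \left(b + J\right) = \left(-215898 + 448150\right) \left(\frac{101}{268} + 126647\right) = 232252 \cdot \frac{33941497}{268} = \frac{1970745140311}{67}$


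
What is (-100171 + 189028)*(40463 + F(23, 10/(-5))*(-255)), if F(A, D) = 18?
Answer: 3187567161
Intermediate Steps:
(-100171 + 189028)*(40463 + F(23, 10/(-5))*(-255)) = (-100171 + 189028)*(40463 + 18*(-255)) = 88857*(40463 - 4590) = 88857*35873 = 3187567161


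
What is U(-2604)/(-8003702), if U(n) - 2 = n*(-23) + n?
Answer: -1685/235403 ≈ -0.0071579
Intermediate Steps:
U(n) = 2 - 22*n (U(n) = 2 + (n*(-23) + n) = 2 + (-23*n + n) = 2 - 22*n)
U(-2604)/(-8003702) = (2 - 22*(-2604))/(-8003702) = (2 + 57288)*(-1/8003702) = 57290*(-1/8003702) = -1685/235403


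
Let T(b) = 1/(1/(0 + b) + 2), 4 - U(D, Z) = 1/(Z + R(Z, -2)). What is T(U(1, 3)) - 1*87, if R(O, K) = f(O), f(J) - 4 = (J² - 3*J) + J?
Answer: -7617/88 ≈ -86.557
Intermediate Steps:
f(J) = 4 + J² - 2*J (f(J) = 4 + ((J² - 3*J) + J) = 4 + (J² - 2*J) = 4 + J² - 2*J)
R(O, K) = 4 + O² - 2*O
U(D, Z) = 4 - 1/(4 + Z² - Z) (U(D, Z) = 4 - 1/(Z + (4 + Z² - 2*Z)) = 4 - 1/(4 + Z² - Z))
T(b) = 1/(2 + 1/b) (T(b) = 1/(1/b + 2) = 1/(2 + 1/b))
T(U(1, 3)) - 1*87 = ((15 - 4*3 + 4*3²)/(4 + 3² - 1*3))/(1 + 2*((15 - 4*3 + 4*3²)/(4 + 3² - 1*3))) - 1*87 = ((15 - 12 + 4*9)/(4 + 9 - 3))/(1 + 2*((15 - 12 + 4*9)/(4 + 9 - 3))) - 87 = ((15 - 12 + 36)/10)/(1 + 2*((15 - 12 + 36)/10)) - 87 = ((⅒)*39)/(1 + 2*((⅒)*39)) - 87 = 39/(10*(1 + 2*(39/10))) - 87 = 39/(10*(1 + 39/5)) - 87 = 39/(10*(44/5)) - 87 = (39/10)*(5/44) - 87 = 39/88 - 87 = -7617/88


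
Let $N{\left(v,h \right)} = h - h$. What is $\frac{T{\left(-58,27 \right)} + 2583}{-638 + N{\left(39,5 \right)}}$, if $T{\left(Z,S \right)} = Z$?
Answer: $- \frac{2525}{638} \approx -3.9577$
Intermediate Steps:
$N{\left(v,h \right)} = 0$
$\frac{T{\left(-58,27 \right)} + 2583}{-638 + N{\left(39,5 \right)}} = \frac{-58 + 2583}{-638 + 0} = \frac{2525}{-638} = 2525 \left(- \frac{1}{638}\right) = - \frac{2525}{638}$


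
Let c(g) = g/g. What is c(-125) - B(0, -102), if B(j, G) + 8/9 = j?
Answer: 17/9 ≈ 1.8889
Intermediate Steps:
c(g) = 1
B(j, G) = -8/9 + j
c(-125) - B(0, -102) = 1 - (-8/9 + 0) = 1 - 1*(-8/9) = 1 + 8/9 = 17/9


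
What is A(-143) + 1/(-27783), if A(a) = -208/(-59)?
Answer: 5778805/1639197 ≈ 3.5254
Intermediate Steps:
A(a) = 208/59 (A(a) = -208*(-1/59) = 208/59)
A(-143) + 1/(-27783) = 208/59 + 1/(-27783) = 208/59 - 1/27783 = 5778805/1639197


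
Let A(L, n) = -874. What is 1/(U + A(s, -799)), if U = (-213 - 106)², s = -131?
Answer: 1/100887 ≈ 9.9121e-6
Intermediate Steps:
U = 101761 (U = (-319)² = 101761)
1/(U + A(s, -799)) = 1/(101761 - 874) = 1/100887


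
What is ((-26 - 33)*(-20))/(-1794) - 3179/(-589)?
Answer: 2504053/528333 ≈ 4.7395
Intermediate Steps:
((-26 - 33)*(-20))/(-1794) - 3179/(-589) = -59*(-20)*(-1/1794) - 3179*(-1/589) = 1180*(-1/1794) + 3179/589 = -590/897 + 3179/589 = 2504053/528333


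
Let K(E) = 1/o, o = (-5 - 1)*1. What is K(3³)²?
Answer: 1/36 ≈ 0.027778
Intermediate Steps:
o = -6 (o = -6*1 = -6)
K(E) = -⅙ (K(E) = 1/(-6) = -⅙)
K(3³)² = (-⅙)² = 1/36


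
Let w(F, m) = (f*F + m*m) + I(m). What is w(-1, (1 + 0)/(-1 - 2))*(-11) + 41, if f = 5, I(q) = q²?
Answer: 842/9 ≈ 93.556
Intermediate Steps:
w(F, m) = 2*m² + 5*F (w(F, m) = (5*F + m*m) + m² = (5*F + m²) + m² = (m² + 5*F) + m² = 2*m² + 5*F)
w(-1, (1 + 0)/(-1 - 2))*(-11) + 41 = (2*((1 + 0)/(-1 - 2))² + 5*(-1))*(-11) + 41 = (2*(1/(-3))² - 5)*(-11) + 41 = (2*(1*(-⅓))² - 5)*(-11) + 41 = (2*(-⅓)² - 5)*(-11) + 41 = (2*(⅑) - 5)*(-11) + 41 = (2/9 - 5)*(-11) + 41 = -43/9*(-11) + 41 = 473/9 + 41 = 842/9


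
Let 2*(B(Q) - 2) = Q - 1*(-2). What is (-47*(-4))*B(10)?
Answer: 1504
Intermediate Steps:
B(Q) = 3 + Q/2 (B(Q) = 2 + (Q - 1*(-2))/2 = 2 + (Q + 2)/2 = 2 + (2 + Q)/2 = 2 + (1 + Q/2) = 3 + Q/2)
(-47*(-4))*B(10) = (-47*(-4))*(3 + (½)*10) = 188*(3 + 5) = 188*8 = 1504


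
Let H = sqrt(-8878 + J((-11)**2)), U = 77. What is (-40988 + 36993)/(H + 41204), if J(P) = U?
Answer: -164609980/1697778417 + 3995*I*sqrt(8801)/1697778417 ≈ -0.096956 + 0.00022075*I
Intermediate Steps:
J(P) = 77
H = I*sqrt(8801) (H = sqrt(-8878 + 77) = sqrt(-8801) = I*sqrt(8801) ≈ 93.814*I)
(-40988 + 36993)/(H + 41204) = (-40988 + 36993)/(I*sqrt(8801) + 41204) = -3995/(41204 + I*sqrt(8801))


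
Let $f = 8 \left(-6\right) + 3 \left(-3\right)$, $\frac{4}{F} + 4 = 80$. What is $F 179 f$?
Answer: $-537$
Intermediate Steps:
$F = \frac{1}{19}$ ($F = \frac{4}{-4 + 80} = \frac{4}{76} = 4 \cdot \frac{1}{76} = \frac{1}{19} \approx 0.052632$)
$f = -57$ ($f = -48 - 9 = -57$)
$F 179 f = \frac{1}{19} \cdot 179 \left(-57\right) = \frac{179}{19} \left(-57\right) = -537$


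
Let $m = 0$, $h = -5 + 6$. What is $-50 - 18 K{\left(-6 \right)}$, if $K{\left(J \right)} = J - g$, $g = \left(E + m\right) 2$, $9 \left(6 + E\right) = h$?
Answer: $-154$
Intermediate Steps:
$h = 1$
$E = - \frac{53}{9}$ ($E = -6 + \frac{1}{9} \cdot 1 = -6 + \frac{1}{9} = - \frac{53}{9} \approx -5.8889$)
$g = - \frac{106}{9}$ ($g = \left(- \frac{53}{9} + 0\right) 2 = \left(- \frac{53}{9}\right) 2 = - \frac{106}{9} \approx -11.778$)
$K{\left(J \right)} = \frac{106}{9} + J$ ($K{\left(J \right)} = J - - \frac{106}{9} = J + \frac{106}{9} = \frac{106}{9} + J$)
$-50 - 18 K{\left(-6 \right)} = -50 - 18 \left(\frac{106}{9} - 6\right) = -50 - 104 = -154$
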